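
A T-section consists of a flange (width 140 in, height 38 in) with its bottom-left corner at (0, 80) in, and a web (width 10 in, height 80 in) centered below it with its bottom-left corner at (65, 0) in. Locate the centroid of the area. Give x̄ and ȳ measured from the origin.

x̄ = 70.00 in, ȳ = 91.29 in

web: A = 10 × 80 = 800.00, centroid at (70.00, 40.00).
flange: A = 140 × 38 = 5320.00, centroid at (70.00, 99.00).
ΣA = 6120.00 in², ΣAx̄ = 428400.00 in³, ΣAȳ = 558680.00 in³.
x̄ = 428400.00/6120.00 = 70.00 in; ȳ = 558680.00/6120.00 = 91.29 in.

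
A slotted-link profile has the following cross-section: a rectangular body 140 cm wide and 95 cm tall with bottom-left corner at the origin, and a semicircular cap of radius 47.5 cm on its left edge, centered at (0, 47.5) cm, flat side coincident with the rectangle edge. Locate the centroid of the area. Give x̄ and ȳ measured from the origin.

rectangular body: A = 140 × 95 = 13300.00, centroid at (70.00, 47.50).
semicircular end: A = ½π·47.5² = 3544.11, centroid at (-20.16, 47.50).
ΣA = 16844.11 cm², ΣAx̄ = 859552.08 cm³, ΣAȳ = 800095.19 cm³.
x̄ = 859552.08/16844.11 = 51.03 cm; ȳ = 800095.19/16844.11 = 47.50 cm.

x̄ = 51.03 cm, ȳ = 47.50 cm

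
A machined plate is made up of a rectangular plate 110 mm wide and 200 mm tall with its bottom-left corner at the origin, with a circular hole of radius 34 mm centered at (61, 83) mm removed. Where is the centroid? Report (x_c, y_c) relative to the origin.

x_c = 53.81 mm, y_c = 103.36 mm

plate: A = 110 × 200 = 22000.00, centroid at (55.00, 100.00).
hole: A = −π·34² = -3631.68, centroid at (61.00, 83.00).
ΣA = 18368.32 mm²
ΣAx_c = (22000.00)(55.00) + (-3631.68)(61.00) = 988467.45 mm³
ΣAy_c = (22000.00)(100.00) + (-3631.68)(83.00) = 1898570.47 mm³
x_c = 988467.45 / 18368.32 = 53.81 mm
y_c = 1898570.47 / 18368.32 = 103.36 mm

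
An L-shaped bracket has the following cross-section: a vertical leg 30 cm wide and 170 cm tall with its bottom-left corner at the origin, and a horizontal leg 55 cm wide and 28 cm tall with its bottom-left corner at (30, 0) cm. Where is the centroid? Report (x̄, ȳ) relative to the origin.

x̄ = 24.86 cm, ȳ = 68.53 cm

Part | A | x̄ᵢ | ȳᵢ | A·x̄ᵢ | A·ȳᵢ
vertical leg | 5100.00 | 15.00 | 85.00 | 76500.00 | 433500.00
horizontal leg | 1540.00 | 57.50 | 14.00 | 88550.00 | 21560.00
Σ | 6640.00 |  |  | 165050.00 | 455060.00
x̄ = 165050.00 / 6640.00 = 24.86 cm
ȳ = 455060.00 / 6640.00 = 68.53 cm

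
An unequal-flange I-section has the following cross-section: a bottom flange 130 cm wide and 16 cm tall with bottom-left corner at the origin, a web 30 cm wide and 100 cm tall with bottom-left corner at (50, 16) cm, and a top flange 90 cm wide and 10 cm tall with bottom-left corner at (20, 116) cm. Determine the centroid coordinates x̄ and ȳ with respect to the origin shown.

x̄ = 65.00 cm, ȳ = 54.10 cm

bottom flange: A = 130 × 16 = 2080.00, centroid at (65.00, 8.00).
web: A = 30 × 100 = 3000.00, centroid at (65.00, 66.00).
top flange: A = 90 × 10 = 900.00, centroid at (65.00, 121.00).
ΣA = 5980.00 cm², ΣAx̄ = 388700.00 cm³, ΣAȳ = 323540.00 cm³.
x̄ = 388700.00/5980.00 = 65.00 cm; ȳ = 323540.00/5980.00 = 54.10 cm.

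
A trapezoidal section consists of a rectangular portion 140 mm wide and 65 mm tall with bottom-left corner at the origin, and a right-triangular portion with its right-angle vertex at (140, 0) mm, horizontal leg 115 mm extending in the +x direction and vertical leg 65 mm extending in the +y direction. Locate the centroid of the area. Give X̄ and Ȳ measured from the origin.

rectangular portion: A = 140 × 65 = 9100.00, centroid at (70.00, 32.50).
triangular portion: A = ½·115·65 = 3737.50, centroid at (178.33, 21.67).
ΣA = 12837.50 mm², ΣAX̄ = 1303520.83 mm³, ΣAȲ = 376729.17 mm³.
X̄ = 1303520.83/12837.50 = 101.54 mm; Ȳ = 376729.17/12837.50 = 29.35 mm.

X̄ = 101.54 mm, Ȳ = 29.35 mm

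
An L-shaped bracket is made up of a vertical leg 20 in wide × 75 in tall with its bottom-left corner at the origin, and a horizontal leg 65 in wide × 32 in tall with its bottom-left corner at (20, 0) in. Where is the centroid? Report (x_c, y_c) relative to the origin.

vertical leg: A = 20 × 75 = 1500.00, centroid at (10.00, 37.50).
horizontal leg: A = 65 × 32 = 2080.00, centroid at (52.50, 16.00).
ΣA = 3580.00 in², ΣAx_c = 124200.00 in³, ΣAy_c = 89530.00 in³.
x_c = 124200.00/3580.00 = 34.69 in; y_c = 89530.00/3580.00 = 25.01 in.

x_c = 34.69 in, y_c = 25.01 in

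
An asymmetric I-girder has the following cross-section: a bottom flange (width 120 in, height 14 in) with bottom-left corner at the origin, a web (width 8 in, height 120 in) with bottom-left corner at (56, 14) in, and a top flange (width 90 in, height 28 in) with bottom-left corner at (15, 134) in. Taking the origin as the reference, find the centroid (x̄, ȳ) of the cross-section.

bottom flange: A = 120 × 14 = 1680.00, centroid at (60.00, 7.00).
web: A = 8 × 120 = 960.00, centroid at (60.00, 74.00).
top flange: A = 90 × 28 = 2520.00, centroid at (60.00, 148.00).
ΣA = 5160.00 in²
ΣAx̄ = (1680.00)(60.00) + (960.00)(60.00) + (2520.00)(60.00) = 309600.00 in³
ΣAȳ = (1680.00)(7.00) + (960.00)(74.00) + (2520.00)(148.00) = 455760.00 in³
x̄ = 309600.00 / 5160.00 = 60.00 in
ȳ = 455760.00 / 5160.00 = 88.33 in

x̄ = 60.00 in, ȳ = 88.33 in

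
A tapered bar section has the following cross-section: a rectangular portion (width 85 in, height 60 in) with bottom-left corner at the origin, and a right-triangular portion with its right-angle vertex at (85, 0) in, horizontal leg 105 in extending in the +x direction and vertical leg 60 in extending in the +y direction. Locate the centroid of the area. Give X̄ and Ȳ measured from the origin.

Part | A | x̄ᵢ | ȳᵢ | A·x̄ᵢ | A·ȳᵢ
rectangular portion | 5100.00 | 42.50 | 30.00 | 216750.00 | 153000.00
triangular portion | 3150.00 | 120.00 | 20.00 | 378000.00 | 63000.00
Σ | 8250.00 |  |  | 594750.00 | 216000.00
X̄ = 594750.00 / 8250.00 = 72.09 in
Ȳ = 216000.00 / 8250.00 = 26.18 in

X̄ = 72.09 in, Ȳ = 26.18 in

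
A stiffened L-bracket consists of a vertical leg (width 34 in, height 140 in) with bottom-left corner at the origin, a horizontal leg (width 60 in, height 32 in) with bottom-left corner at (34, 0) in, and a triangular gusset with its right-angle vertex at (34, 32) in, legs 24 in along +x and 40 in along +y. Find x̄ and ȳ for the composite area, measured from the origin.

x̄ = 31.28 in, ȳ = 53.87 in

vertical leg: A = 34 × 140 = 4760.00, centroid at (17.00, 70.00).
horizontal leg: A = 60 × 32 = 1920.00, centroid at (64.00, 16.00).
gusset: A = ½·24·40 = 480.00, centroid at (42.00, 45.33).
ΣA = 7160.00 in²
ΣAx̄ = (4760.00)(17.00) + (1920.00)(64.00) + (480.00)(42.00) = 223960.00 in³
ΣAȳ = (4760.00)(70.00) + (1920.00)(16.00) + (480.00)(45.33) = 385680.00 in³
x̄ = 223960.00 / 7160.00 = 31.28 in
ȳ = 385680.00 / 7160.00 = 53.87 in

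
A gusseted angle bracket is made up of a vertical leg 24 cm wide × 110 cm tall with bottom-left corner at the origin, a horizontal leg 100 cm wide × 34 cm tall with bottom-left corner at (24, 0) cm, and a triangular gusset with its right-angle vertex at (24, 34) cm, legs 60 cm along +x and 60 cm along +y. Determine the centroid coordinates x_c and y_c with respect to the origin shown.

x_c = 46.23 cm, y_c = 38.29 cm

vertical leg: A = 24 × 110 = 2640.00, centroid at (12.00, 55.00).
horizontal leg: A = 100 × 34 = 3400.00, centroid at (74.00, 17.00).
gusset: A = ½·60·60 = 1800.00, centroid at (44.00, 54.00).
ΣA = 7840.00 cm²
ΣAx_c = (2640.00)(12.00) + (3400.00)(74.00) + (1800.00)(44.00) = 362480.00 cm³
ΣAy_c = (2640.00)(55.00) + (3400.00)(17.00) + (1800.00)(54.00) = 300200.00 cm³
x_c = 362480.00 / 7840.00 = 46.23 cm
y_c = 300200.00 / 7840.00 = 38.29 cm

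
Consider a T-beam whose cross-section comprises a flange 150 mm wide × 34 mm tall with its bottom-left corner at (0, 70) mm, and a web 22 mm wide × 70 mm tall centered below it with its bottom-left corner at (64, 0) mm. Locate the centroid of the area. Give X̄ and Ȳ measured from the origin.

X̄ = 75.00 mm, Ȳ = 74.94 mm

web: A = 22 × 70 = 1540.00, centroid at (75.00, 35.00).
flange: A = 150 × 34 = 5100.00, centroid at (75.00, 87.00).
ΣA = 6640.00 mm², ΣAX̄ = 498000.00 mm³, ΣAȲ = 497600.00 mm³.
X̄ = 498000.00/6640.00 = 75.00 mm; Ȳ = 497600.00/6640.00 = 74.94 mm.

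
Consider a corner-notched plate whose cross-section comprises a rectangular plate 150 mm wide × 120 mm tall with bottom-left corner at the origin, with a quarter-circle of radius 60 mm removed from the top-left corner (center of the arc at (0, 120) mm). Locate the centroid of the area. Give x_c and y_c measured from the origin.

Part | A | x̄ᵢ | ȳᵢ | A·x̄ᵢ | A·ȳᵢ
plate | 18000.00 | 75.00 | 60.00 | 1350000.00 | 1080000.00
removed quarter-circle | -2827.43 | 25.46 | 94.54 | -72000.00 | -267292.01
Σ | 15172.57 |  |  | 1278000.00 | 812707.99
x_c = 1278000.00 / 15172.57 = 84.23 mm
y_c = 812707.99 / 15172.57 = 53.56 mm

x_c = 84.23 mm, y_c = 53.56 mm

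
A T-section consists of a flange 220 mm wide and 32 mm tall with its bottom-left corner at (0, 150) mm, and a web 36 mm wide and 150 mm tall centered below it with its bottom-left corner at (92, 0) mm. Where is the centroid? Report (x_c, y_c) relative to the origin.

x_c = 110.00 mm, y_c = 126.50 mm

web: A = 36 × 150 = 5400.00, centroid at (110.00, 75.00).
flange: A = 220 × 32 = 7040.00, centroid at (110.00, 166.00).
ΣA = 12440.00 mm²
ΣAx_c = (5400.00)(110.00) + (7040.00)(110.00) = 1368400.00 mm³
ΣAy_c = (5400.00)(75.00) + (7040.00)(166.00) = 1573640.00 mm³
x_c = 1368400.00 / 12440.00 = 110.00 mm
y_c = 1573640.00 / 12440.00 = 126.50 mm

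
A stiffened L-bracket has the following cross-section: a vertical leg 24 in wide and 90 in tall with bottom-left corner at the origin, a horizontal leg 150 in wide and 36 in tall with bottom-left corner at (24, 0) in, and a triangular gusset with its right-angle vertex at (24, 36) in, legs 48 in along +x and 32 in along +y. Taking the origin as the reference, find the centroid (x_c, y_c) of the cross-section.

x_c = 70.99 in, y_c = 27.65 in

Part | A | x̄ᵢ | ȳᵢ | A·x̄ᵢ | A·ȳᵢ
vertical leg | 2160.00 | 12.00 | 45.00 | 25920.00 | 97200.00
horizontal leg | 5400.00 | 99.00 | 18.00 | 534600.00 | 97200.00
gusset | 768.00 | 40.00 | 46.67 | 30720.00 | 35840.00
Σ | 8328.00 |  |  | 591240.00 | 230240.00
x_c = 591240.00 / 8328.00 = 70.99 in
y_c = 230240.00 / 8328.00 = 27.65 in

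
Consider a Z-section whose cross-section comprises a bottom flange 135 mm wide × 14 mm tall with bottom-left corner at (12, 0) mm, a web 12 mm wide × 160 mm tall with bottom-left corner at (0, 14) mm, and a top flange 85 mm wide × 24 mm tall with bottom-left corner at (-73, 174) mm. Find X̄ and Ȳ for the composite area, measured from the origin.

X̄ = 17.02 mm, Ȳ = 97.97 mm

Part | A | x̄ᵢ | ȳᵢ | A·x̄ᵢ | A·ȳᵢ
bottom flange | 1890.00 | 79.50 | 7.00 | 150255.00 | 13230.00
web | 1920.00 | 6.00 | 94.00 | 11520.00 | 180480.00
top flange | 2040.00 | -30.50 | 186.00 | -62220.00 | 379440.00
Σ | 5850.00 |  |  | 99555.00 | 573150.00
X̄ = 99555.00 / 5850.00 = 17.02 mm
Ȳ = 573150.00 / 5850.00 = 97.97 mm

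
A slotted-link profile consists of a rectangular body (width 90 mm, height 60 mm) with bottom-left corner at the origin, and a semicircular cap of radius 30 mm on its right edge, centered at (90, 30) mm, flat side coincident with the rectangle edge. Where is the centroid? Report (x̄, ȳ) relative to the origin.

rectangular body: A = 90 × 60 = 5400.00, centroid at (45.00, 30.00).
semicircular end: A = ½π·30² = 1413.72, centroid at (102.73, 30.00).
ΣA = 6813.72 mm²
ΣAx̄ = (5400.00)(45.00) + (1413.72)(102.73) = 388234.50 mm³
ΣAȳ = (5400.00)(30.00) + (1413.72)(30.00) = 204411.50 mm³
x̄ = 388234.50 / 6813.72 = 56.98 mm
ȳ = 204411.50 / 6813.72 = 30.00 mm

x̄ = 56.98 mm, ȳ = 30.00 mm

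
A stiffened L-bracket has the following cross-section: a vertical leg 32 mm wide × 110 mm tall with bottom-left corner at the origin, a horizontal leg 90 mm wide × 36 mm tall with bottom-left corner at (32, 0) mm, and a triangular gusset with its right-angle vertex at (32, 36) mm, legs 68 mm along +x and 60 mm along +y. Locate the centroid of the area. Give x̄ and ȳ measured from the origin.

x̄ = 47.42 mm, ȳ = 41.61 mm

vertical leg: A = 32 × 110 = 3520.00, centroid at (16.00, 55.00).
horizontal leg: A = 90 × 36 = 3240.00, centroid at (77.00, 18.00).
gusset: A = ½·68·60 = 2040.00, centroid at (54.67, 56.00).
ΣA = 8800.00 mm²
ΣAx̄ = (3520.00)(16.00) + (3240.00)(77.00) + (2040.00)(54.67) = 417320.00 mm³
ΣAȳ = (3520.00)(55.00) + (3240.00)(18.00) + (2040.00)(56.00) = 366160.00 mm³
x̄ = 417320.00 / 8800.00 = 47.42 mm
ȳ = 366160.00 / 8800.00 = 41.61 mm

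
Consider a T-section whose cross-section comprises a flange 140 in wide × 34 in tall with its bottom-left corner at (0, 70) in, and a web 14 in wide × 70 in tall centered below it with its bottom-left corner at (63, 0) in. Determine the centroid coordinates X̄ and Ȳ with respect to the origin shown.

X̄ = 70.00 in, Ȳ = 78.12 in

web: A = 14 × 70 = 980.00, centroid at (70.00, 35.00).
flange: A = 140 × 34 = 4760.00, centroid at (70.00, 87.00).
ΣA = 5740.00 in², ΣAX̄ = 401800.00 in³, ΣAȲ = 448420.00 in³.
X̄ = 401800.00/5740.00 = 70.00 in; Ȳ = 448420.00/5740.00 = 78.12 in.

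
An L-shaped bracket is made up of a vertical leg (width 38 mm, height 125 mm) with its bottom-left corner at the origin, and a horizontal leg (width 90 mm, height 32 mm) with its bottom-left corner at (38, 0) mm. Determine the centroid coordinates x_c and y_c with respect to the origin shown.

vertical leg: A = 38 × 125 = 4750.00, centroid at (19.00, 62.50).
horizontal leg: A = 90 × 32 = 2880.00, centroid at (83.00, 16.00).
ΣA = 7630.00 mm², ΣAx_c = 329290.00 mm³, ΣAy_c = 342955.00 mm³.
x_c = 329290.00/7630.00 = 43.16 mm; y_c = 342955.00/7630.00 = 44.95 mm.

x_c = 43.16 mm, y_c = 44.95 mm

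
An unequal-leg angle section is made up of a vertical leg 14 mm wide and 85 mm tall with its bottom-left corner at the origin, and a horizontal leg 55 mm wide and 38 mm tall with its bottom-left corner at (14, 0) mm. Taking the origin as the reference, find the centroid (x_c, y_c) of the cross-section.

x_c = 28.98 mm, y_c = 27.53 mm

vertical leg: A = 14 × 85 = 1190.00, centroid at (7.00, 42.50).
horizontal leg: A = 55 × 38 = 2090.00, centroid at (41.50, 19.00).
ΣA = 3280.00 mm²
ΣAx_c = (1190.00)(7.00) + (2090.00)(41.50) = 95065.00 mm³
ΣAy_c = (1190.00)(42.50) + (2090.00)(19.00) = 90285.00 mm³
x_c = 95065.00 / 3280.00 = 28.98 mm
y_c = 90285.00 / 3280.00 = 27.53 mm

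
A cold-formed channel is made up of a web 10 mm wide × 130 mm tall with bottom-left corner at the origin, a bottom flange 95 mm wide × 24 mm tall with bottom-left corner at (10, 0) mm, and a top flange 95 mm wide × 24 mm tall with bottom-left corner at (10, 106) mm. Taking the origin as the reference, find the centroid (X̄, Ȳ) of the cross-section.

Part | A | x̄ᵢ | ȳᵢ | A·x̄ᵢ | A·ȳᵢ
web | 1300.00 | 5.00 | 65.00 | 6500.00 | 84500.00
bottom flange | 2280.00 | 57.50 | 12.00 | 131100.00 | 27360.00
top flange | 2280.00 | 57.50 | 118.00 | 131100.00 | 269040.00
Σ | 5860.00 |  |  | 268700.00 | 380900.00
X̄ = 268700.00 / 5860.00 = 45.85 mm
Ȳ = 380900.00 / 5860.00 = 65.00 mm

X̄ = 45.85 mm, Ȳ = 65.00 mm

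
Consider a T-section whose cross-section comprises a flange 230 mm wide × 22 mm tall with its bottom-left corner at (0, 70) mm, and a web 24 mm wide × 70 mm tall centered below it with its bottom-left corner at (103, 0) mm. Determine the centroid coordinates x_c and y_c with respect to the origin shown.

web: A = 24 × 70 = 1680.00, centroid at (115.00, 35.00).
flange: A = 230 × 22 = 5060.00, centroid at (115.00, 81.00).
ΣA = 6740.00 mm², ΣAx_c = 775100.00 mm³, ΣAy_c = 468660.00 mm³.
x_c = 775100.00/6740.00 = 115.00 mm; y_c = 468660.00/6740.00 = 69.53 mm.

x_c = 115.00 mm, y_c = 69.53 mm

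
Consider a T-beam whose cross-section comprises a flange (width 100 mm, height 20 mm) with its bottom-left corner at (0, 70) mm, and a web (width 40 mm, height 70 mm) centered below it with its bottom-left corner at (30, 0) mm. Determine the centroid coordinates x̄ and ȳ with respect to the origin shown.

x̄ = 50.00 mm, ȳ = 53.75 mm

Part | A | x̄ᵢ | ȳᵢ | A·x̄ᵢ | A·ȳᵢ
web | 2800.00 | 50.00 | 35.00 | 140000.00 | 98000.00
flange | 2000.00 | 50.00 | 80.00 | 100000.00 | 160000.00
Σ | 4800.00 |  |  | 240000.00 | 258000.00
x̄ = 240000.00 / 4800.00 = 50.00 mm
ȳ = 258000.00 / 4800.00 = 53.75 mm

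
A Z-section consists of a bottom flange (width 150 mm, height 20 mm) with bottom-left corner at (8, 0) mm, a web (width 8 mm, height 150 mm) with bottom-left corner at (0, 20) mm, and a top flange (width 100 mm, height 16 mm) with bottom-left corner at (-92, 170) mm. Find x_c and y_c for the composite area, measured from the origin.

Part | A | x̄ᵢ | ȳᵢ | A·x̄ᵢ | A·ȳᵢ
bottom flange | 3000.00 | 83.00 | 10.00 | 249000.00 | 30000.00
web | 1200.00 | 4.00 | 95.00 | 4800.00 | 114000.00
top flange | 1600.00 | -42.00 | 178.00 | -67200.00 | 284800.00
Σ | 5800.00 |  |  | 186600.00 | 428800.00
x_c = 186600.00 / 5800.00 = 32.17 mm
y_c = 428800.00 / 5800.00 = 73.93 mm

x_c = 32.17 mm, y_c = 73.93 mm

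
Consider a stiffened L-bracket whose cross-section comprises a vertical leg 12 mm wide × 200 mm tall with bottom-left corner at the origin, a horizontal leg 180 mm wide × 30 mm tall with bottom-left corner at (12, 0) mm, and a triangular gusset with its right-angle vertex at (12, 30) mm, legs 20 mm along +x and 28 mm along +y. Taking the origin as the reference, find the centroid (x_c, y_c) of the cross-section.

Part | A | x̄ᵢ | ȳᵢ | A·x̄ᵢ | A·ȳᵢ
vertical leg | 2400.00 | 6.00 | 100.00 | 14400.00 | 240000.00
horizontal leg | 5400.00 | 102.00 | 15.00 | 550800.00 | 81000.00
gusset | 280.00 | 18.67 | 39.33 | 5226.67 | 11013.33
Σ | 8080.00 |  |  | 570426.67 | 332013.33
x_c = 570426.67 / 8080.00 = 70.60 mm
y_c = 332013.33 / 8080.00 = 41.09 mm

x_c = 70.60 mm, y_c = 41.09 mm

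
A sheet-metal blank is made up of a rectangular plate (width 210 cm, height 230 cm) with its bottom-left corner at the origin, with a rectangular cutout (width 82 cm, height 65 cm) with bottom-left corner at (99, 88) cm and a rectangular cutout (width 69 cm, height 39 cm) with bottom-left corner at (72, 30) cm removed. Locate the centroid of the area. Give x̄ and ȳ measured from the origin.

plate: A = 210 × 230 = 48300.00, centroid at (105.00, 115.00).
hole 1: A = −(82 × 65) = -5330.00, centroid at (140.00, 120.50).
hole 2: A = −(69 × 39) = -2691.00, centroid at (106.50, 49.50).
ΣA = 40279.00 cm²
ΣAx̄ = (48300.00)(105.00) + (-5330.00)(140.00) + (-2691.00)(106.50) = 4038708.50 cm³
ΣAȳ = (48300.00)(115.00) + (-5330.00)(120.50) + (-2691.00)(49.50) = 4779030.50 cm³
x̄ = 4038708.50 / 40279.00 = 100.27 cm
ȳ = 4779030.50 / 40279.00 = 118.65 cm

x̄ = 100.27 cm, ȳ = 118.65 cm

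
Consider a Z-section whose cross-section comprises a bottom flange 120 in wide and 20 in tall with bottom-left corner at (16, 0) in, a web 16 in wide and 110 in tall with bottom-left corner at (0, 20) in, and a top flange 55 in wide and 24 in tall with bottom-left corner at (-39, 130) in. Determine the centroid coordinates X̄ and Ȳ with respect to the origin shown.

bottom flange: A = 120 × 20 = 2400.00, centroid at (76.00, 10.00).
web: A = 16 × 110 = 1760.00, centroid at (8.00, 75.00).
top flange: A = 55 × 24 = 1320.00, centroid at (-11.50, 142.00).
ΣA = 5480.00 in², ΣAX̄ = 181300.00 in³, ΣAȲ = 343440.00 in³.
X̄ = 181300.00/5480.00 = 33.08 in; Ȳ = 343440.00/5480.00 = 62.67 in.

X̄ = 33.08 in, Ȳ = 62.67 in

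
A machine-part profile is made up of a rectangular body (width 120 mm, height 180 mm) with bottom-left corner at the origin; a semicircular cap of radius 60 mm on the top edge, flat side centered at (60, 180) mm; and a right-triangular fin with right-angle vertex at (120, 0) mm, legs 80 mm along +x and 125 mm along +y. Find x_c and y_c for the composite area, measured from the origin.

rectangular body: A = 120 × 180 = 21600.00, centroid at (60.00, 90.00).
semicircular top: A = ½π·60² = 5654.87, centroid at (60.00, 205.46).
triangular fin: A = ½·80·125 = 5000.00, centroid at (146.67, 41.67).
ΣA = 32254.87 mm², ΣAx_c = 2368625.34 mm³, ΣAy_c = 3314209.35 mm³.
x_c = 2368625.34/32254.87 = 73.43 mm; y_c = 3314209.35/32254.87 = 102.75 mm.

x_c = 73.43 mm, y_c = 102.75 mm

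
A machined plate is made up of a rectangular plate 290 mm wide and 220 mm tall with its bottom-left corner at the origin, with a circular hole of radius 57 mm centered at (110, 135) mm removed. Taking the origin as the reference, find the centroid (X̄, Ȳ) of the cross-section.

X̄ = 151.67 mm, Ȳ = 105.24 mm

plate: A = 290 × 220 = 63800.00, centroid at (145.00, 110.00).
hole: A = −π·57² = -10207.03, centroid at (110.00, 135.00).
ΣA = 53592.97 mm², ΣAX̄ = 8128226.20 mm³, ΣAȲ = 5640050.34 mm³.
X̄ = 8128226.20/53592.97 = 151.67 mm; Ȳ = 5640050.34/53592.97 = 105.24 mm.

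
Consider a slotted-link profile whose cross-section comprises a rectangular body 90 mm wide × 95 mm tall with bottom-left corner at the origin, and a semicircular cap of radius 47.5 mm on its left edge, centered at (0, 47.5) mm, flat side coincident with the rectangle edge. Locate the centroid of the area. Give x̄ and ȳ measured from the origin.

x̄ = 25.91 mm, ȳ = 47.50 mm

Part | A | x̄ᵢ | ȳᵢ | A·x̄ᵢ | A·ȳᵢ
rectangular body | 8550.00 | 45.00 | 47.50 | 384750.00 | 406125.00
semicircular end | 3544.11 | -20.16 | 47.50 | -71447.92 | 168345.19
Σ | 12094.11 |  |  | 313302.08 | 574470.19
x̄ = 313302.08 / 12094.11 = 25.91 mm
ȳ = 574470.19 / 12094.11 = 47.50 mm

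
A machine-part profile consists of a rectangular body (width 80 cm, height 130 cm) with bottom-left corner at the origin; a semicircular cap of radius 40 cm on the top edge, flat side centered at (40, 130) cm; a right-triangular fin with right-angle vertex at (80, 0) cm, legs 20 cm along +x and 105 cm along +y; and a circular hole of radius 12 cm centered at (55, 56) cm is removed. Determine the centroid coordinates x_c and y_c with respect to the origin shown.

x_c = 43.12 cm, y_c = 78.22 cm

rectangular body: A = 80 × 130 = 10400.00, centroid at (40.00, 65.00).
semicircular top: A = ½π·40² = 2513.27, centroid at (40.00, 146.98).
triangular fin: A = ½·20·105 = 1050.00, centroid at (86.67, 35.00).
hole: A = −π·12² = -452.39, centroid at (55.00, 56.00).
ΣA = 13510.88 cm²
ΣAx_c = (10400.00)(40.00) + (2513.27)(40.00) + (1050.00)(86.67) + (-452.39)(55.00) = 582649.55 cm³
ΣAy_c = (10400.00)(65.00) + (2513.27)(146.98) + (1050.00)(35.00) + (-452.39)(56.00) = 1056808.50 cm³
x_c = 582649.55 / 13510.88 = 43.12 cm
y_c = 1056808.50 / 13510.88 = 78.22 cm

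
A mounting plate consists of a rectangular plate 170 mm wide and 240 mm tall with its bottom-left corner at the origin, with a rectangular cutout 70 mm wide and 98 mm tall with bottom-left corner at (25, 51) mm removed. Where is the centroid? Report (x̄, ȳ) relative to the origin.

plate: A = 170 × 240 = 40800.00, centroid at (85.00, 120.00).
hole: A = −(70 × 98) = -6860.00, centroid at (60.00, 100.00).
ΣA = 33940.00 mm²
ΣAx̄ = (40800.00)(85.00) + (-6860.00)(60.00) = 3056400.00 mm³
ΣAȳ = (40800.00)(120.00) + (-6860.00)(100.00) = 4210000.00 mm³
x̄ = 3056400.00 / 33940.00 = 90.05 mm
ȳ = 4210000.00 / 33940.00 = 124.04 mm

x̄ = 90.05 mm, ȳ = 124.04 mm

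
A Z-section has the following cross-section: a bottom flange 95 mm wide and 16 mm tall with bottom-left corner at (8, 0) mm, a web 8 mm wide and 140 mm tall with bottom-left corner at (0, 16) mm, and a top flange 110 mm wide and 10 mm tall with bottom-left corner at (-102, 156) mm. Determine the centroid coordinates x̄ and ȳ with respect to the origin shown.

x̄ = 9.93 mm, ȳ = 76.36 mm

Part | A | x̄ᵢ | ȳᵢ | A·x̄ᵢ | A·ȳᵢ
bottom flange | 1520.00 | 55.50 | 8.00 | 84360.00 | 12160.00
web | 1120.00 | 4.00 | 86.00 | 4480.00 | 96320.00
top flange | 1100.00 | -47.00 | 161.00 | -51700.00 | 177100.00
Σ | 3740.00 |  |  | 37140.00 | 285580.00
x̄ = 37140.00 / 3740.00 = 9.93 mm
ȳ = 285580.00 / 3740.00 = 76.36 mm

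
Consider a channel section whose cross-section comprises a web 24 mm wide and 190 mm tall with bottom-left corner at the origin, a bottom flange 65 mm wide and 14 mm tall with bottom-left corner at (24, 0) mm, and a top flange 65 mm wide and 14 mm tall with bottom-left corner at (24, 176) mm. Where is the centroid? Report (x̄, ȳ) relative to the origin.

x̄ = 24.69 mm, ȳ = 95.00 mm

Part | A | x̄ᵢ | ȳᵢ | A·x̄ᵢ | A·ȳᵢ
web | 4560.00 | 12.00 | 95.00 | 54720.00 | 433200.00
bottom flange | 910.00 | 56.50 | 7.00 | 51415.00 | 6370.00
top flange | 910.00 | 56.50 | 183.00 | 51415.00 | 166530.00
Σ | 6380.00 |  |  | 157550.00 | 606100.00
x̄ = 157550.00 / 6380.00 = 24.69 mm
ȳ = 606100.00 / 6380.00 = 95.00 mm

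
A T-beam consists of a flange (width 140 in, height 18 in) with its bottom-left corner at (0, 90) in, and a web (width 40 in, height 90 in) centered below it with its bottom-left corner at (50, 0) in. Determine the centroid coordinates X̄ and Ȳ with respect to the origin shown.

web: A = 40 × 90 = 3600.00, centroid at (70.00, 45.00).
flange: A = 140 × 18 = 2520.00, centroid at (70.00, 99.00).
ΣA = 6120.00 in²
ΣAX̄ = (3600.00)(70.00) + (2520.00)(70.00) = 428400.00 in³
ΣAȲ = (3600.00)(45.00) + (2520.00)(99.00) = 411480.00 in³
X̄ = 428400.00 / 6120.00 = 70.00 in
Ȳ = 411480.00 / 6120.00 = 67.24 in

X̄ = 70.00 in, Ȳ = 67.24 in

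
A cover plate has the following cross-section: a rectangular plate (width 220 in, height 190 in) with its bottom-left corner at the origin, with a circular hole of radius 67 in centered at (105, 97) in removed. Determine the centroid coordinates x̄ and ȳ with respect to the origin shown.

x̄ = 112.55 in, ȳ = 93.98 in

plate: A = 220 × 190 = 41800.00, centroid at (110.00, 95.00).
hole: A = −π·67² = -14102.61, centroid at (105.00, 97.00).
ΣA = 27697.39 in²
ΣAx̄ = (41800.00)(110.00) + (-14102.61)(105.00) = 3117226.01 in³
ΣAȳ = (41800.00)(95.00) + (-14102.61)(97.00) = 2603046.89 in³
x̄ = 3117226.01 / 27697.39 = 112.55 in
ȳ = 2603046.89 / 27697.39 = 93.98 in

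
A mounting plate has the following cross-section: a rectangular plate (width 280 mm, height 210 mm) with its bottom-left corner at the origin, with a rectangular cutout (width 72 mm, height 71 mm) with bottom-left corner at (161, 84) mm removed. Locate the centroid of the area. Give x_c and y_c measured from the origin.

plate: A = 280 × 210 = 58800.00, centroid at (140.00, 105.00).
hole: A = −(72 × 71) = -5112.00, centroid at (197.00, 119.50).
ΣA = 53688.00 mm²
ΣAx_c = (58800.00)(140.00) + (-5112.00)(197.00) = 7224936.00 mm³
ΣAy_c = (58800.00)(105.00) + (-5112.00)(119.50) = 5563116.00 mm³
x_c = 7224936.00 / 53688.00 = 134.57 mm
y_c = 5563116.00 / 53688.00 = 103.62 mm

x_c = 134.57 mm, y_c = 103.62 mm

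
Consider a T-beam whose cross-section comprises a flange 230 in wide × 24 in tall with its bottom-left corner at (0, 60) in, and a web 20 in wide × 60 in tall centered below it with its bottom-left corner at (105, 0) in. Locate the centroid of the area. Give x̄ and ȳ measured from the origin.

web: A = 20 × 60 = 1200.00, centroid at (115.00, 30.00).
flange: A = 230 × 24 = 5520.00, centroid at (115.00, 72.00).
ΣA = 6720.00 in²
ΣAx̄ = (1200.00)(115.00) + (5520.00)(115.00) = 772800.00 in³
ΣAȳ = (1200.00)(30.00) + (5520.00)(72.00) = 433440.00 in³
x̄ = 772800.00 / 6720.00 = 115.00 in
ȳ = 433440.00 / 6720.00 = 64.50 in

x̄ = 115.00 in, ȳ = 64.50 in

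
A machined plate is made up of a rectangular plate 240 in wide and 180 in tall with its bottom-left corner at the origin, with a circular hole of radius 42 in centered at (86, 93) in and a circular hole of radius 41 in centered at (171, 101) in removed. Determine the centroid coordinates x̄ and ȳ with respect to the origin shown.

x̄ = 117.50 in, ȳ = 87.69 in

Part | A | x̄ᵢ | ȳᵢ | A·x̄ᵢ | A·ȳᵢ
plate | 43200.00 | 120.00 | 90.00 | 5184000.00 | 3888000.00
hole 1 | -5541.77 | 86.00 | 93.00 | -476592.17 | -515384.56
hole 2 | -5281.02 | 171.00 | 101.00 | -903053.95 | -533382.74
Σ | 32377.21 |  |  | 3804353.88 | 2839232.70
x̄ = 3804353.88 / 32377.21 = 117.50 in
ȳ = 2839232.70 / 32377.21 = 87.69 in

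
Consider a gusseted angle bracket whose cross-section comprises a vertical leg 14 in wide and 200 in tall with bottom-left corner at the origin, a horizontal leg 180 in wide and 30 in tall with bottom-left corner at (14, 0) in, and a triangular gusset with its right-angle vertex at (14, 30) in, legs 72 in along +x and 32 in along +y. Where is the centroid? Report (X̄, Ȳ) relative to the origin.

X̄ = 66.83 in, Ȳ = 43.61 in

vertical leg: A = 14 × 200 = 2800.00, centroid at (7.00, 100.00).
horizontal leg: A = 180 × 30 = 5400.00, centroid at (104.00, 15.00).
gusset: A = ½·72·32 = 1152.00, centroid at (38.00, 40.67).
ΣA = 9352.00 in²
ΣAX̄ = (2800.00)(7.00) + (5400.00)(104.00) + (1152.00)(38.00) = 624976.00 in³
ΣAȲ = (2800.00)(100.00) + (5400.00)(15.00) + (1152.00)(40.67) = 407848.00 in³
X̄ = 624976.00 / 9352.00 = 66.83 in
Ȳ = 407848.00 / 9352.00 = 43.61 in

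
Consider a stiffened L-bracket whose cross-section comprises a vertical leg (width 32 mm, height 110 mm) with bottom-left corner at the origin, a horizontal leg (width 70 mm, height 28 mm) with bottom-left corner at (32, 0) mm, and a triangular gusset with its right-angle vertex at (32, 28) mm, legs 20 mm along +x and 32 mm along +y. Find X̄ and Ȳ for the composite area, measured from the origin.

X̄ = 34.49 mm, Ȳ = 40.24 mm

vertical leg: A = 32 × 110 = 3520.00, centroid at (16.00, 55.00).
horizontal leg: A = 70 × 28 = 1960.00, centroid at (67.00, 14.00).
gusset: A = ½·20·32 = 320.00, centroid at (38.67, 38.67).
ΣA = 5800.00 mm², ΣAX̄ = 200013.33 mm³, ΣAȲ = 233413.33 mm³.
X̄ = 200013.33/5800.00 = 34.49 mm; Ȳ = 233413.33/5800.00 = 40.24 mm.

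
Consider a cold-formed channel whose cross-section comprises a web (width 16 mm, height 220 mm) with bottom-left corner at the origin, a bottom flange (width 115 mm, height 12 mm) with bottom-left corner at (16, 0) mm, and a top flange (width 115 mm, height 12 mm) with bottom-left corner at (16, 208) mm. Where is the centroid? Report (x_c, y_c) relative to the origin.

x_c = 36.79 mm, y_c = 110.00 mm

Part | A | x̄ᵢ | ȳᵢ | A·x̄ᵢ | A·ȳᵢ
web | 3520.00 | 8.00 | 110.00 | 28160.00 | 387200.00
bottom flange | 1380.00 | 73.50 | 6.00 | 101430.00 | 8280.00
top flange | 1380.00 | 73.50 | 214.00 | 101430.00 | 295320.00
Σ | 6280.00 |  |  | 231020.00 | 690800.00
x_c = 231020.00 / 6280.00 = 36.79 mm
y_c = 690800.00 / 6280.00 = 110.00 mm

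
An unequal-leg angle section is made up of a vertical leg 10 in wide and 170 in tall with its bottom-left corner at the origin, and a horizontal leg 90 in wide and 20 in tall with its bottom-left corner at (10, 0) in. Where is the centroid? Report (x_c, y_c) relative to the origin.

Part | A | x̄ᵢ | ȳᵢ | A·x̄ᵢ | A·ȳᵢ
vertical leg | 1700.00 | 5.00 | 85.00 | 8500.00 | 144500.00
horizontal leg | 1800.00 | 55.00 | 10.00 | 99000.00 | 18000.00
Σ | 3500.00 |  |  | 107500.00 | 162500.00
x_c = 107500.00 / 3500.00 = 30.71 in
y_c = 162500.00 / 3500.00 = 46.43 in

x_c = 30.71 in, y_c = 46.43 in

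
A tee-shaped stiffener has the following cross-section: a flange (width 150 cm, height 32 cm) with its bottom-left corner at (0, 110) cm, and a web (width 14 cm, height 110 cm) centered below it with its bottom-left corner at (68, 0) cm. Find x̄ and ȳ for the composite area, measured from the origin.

web: A = 14 × 110 = 1540.00, centroid at (75.00, 55.00).
flange: A = 150 × 32 = 4800.00, centroid at (75.00, 126.00).
ΣA = 6340.00 cm²
ΣAx̄ = (1540.00)(75.00) + (4800.00)(75.00) = 475500.00 cm³
ΣAȳ = (1540.00)(55.00) + (4800.00)(126.00) = 689500.00 cm³
x̄ = 475500.00 / 6340.00 = 75.00 cm
ȳ = 689500.00 / 6340.00 = 108.75 cm

x̄ = 75.00 cm, ȳ = 108.75 cm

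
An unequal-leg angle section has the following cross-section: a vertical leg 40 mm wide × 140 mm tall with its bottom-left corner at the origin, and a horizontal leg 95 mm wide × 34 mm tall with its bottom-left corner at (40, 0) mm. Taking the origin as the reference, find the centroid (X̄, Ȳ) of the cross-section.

vertical leg: A = 40 × 140 = 5600.00, centroid at (20.00, 70.00).
horizontal leg: A = 95 × 34 = 3230.00, centroid at (87.50, 17.00).
ΣA = 8830.00 mm²
ΣAX̄ = (5600.00)(20.00) + (3230.00)(87.50) = 394625.00 mm³
ΣAȲ = (5600.00)(70.00) + (3230.00)(17.00) = 446910.00 mm³
X̄ = 394625.00 / 8830.00 = 44.69 mm
Ȳ = 446910.00 / 8830.00 = 50.61 mm

X̄ = 44.69 mm, Ȳ = 50.61 mm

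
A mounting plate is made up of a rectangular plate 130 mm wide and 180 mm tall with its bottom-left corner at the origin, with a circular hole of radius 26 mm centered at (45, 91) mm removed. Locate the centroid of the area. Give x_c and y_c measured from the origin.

x_c = 67.00 mm, y_c = 89.90 mm

Part | A | x̄ᵢ | ȳᵢ | A·x̄ᵢ | A·ȳᵢ
plate | 23400.00 | 65.00 | 90.00 | 1521000.00 | 2106000.00
hole | -2123.72 | 45.00 | 91.00 | -95567.25 | -193258.21
Σ | 21276.28 |  |  | 1425432.75 | 1912741.79
x_c = 1425432.75 / 21276.28 = 67.00 mm
y_c = 1912741.79 / 21276.28 = 89.90 mm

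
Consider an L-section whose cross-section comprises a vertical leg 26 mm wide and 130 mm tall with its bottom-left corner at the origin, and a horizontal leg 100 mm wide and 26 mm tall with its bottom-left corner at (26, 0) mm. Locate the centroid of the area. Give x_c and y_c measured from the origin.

vertical leg: A = 26 × 130 = 3380.00, centroid at (13.00, 65.00).
horizontal leg: A = 100 × 26 = 2600.00, centroid at (76.00, 13.00).
ΣA = 5980.00 mm²
ΣAx_c = (3380.00)(13.00) + (2600.00)(76.00) = 241540.00 mm³
ΣAy_c = (3380.00)(65.00) + (2600.00)(13.00) = 253500.00 mm³
x_c = 241540.00 / 5980.00 = 40.39 mm
y_c = 253500.00 / 5980.00 = 42.39 mm

x_c = 40.39 mm, y_c = 42.39 mm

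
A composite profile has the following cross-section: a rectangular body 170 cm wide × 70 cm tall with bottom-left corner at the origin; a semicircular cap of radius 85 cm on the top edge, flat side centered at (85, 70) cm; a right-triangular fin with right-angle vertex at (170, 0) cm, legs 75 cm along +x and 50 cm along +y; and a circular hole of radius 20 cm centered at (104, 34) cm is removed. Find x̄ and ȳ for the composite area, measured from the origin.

x̄ = 92.64 cm, ȳ = 67.41 cm

rectangular body: A = 170 × 70 = 11900.00, centroid at (85.00, 35.00).
semicircular top: A = ½π·85² = 11349.00, centroid at (85.00, 106.08).
triangular fin: A = ½·75·50 = 1875.00, centroid at (195.00, 16.67).
hole: A = −π·20² = -1256.64, centroid at (104.00, 34.00).
ΣA = 23867.37 cm²
ΣAx̄ = (11900.00)(85.00) + (11349.00)(85.00) + (1875.00)(195.00) + (-1256.64)(104.00) = 2211100.04 cm³
ΣAȳ = (11900.00)(35.00) + (11349.00)(106.08) + (1875.00)(16.67) + (-1256.64)(34.00) = 1608871.25 cm³
x̄ = 2211100.04 / 23867.37 = 92.64 cm
ȳ = 1608871.25 / 23867.37 = 67.41 cm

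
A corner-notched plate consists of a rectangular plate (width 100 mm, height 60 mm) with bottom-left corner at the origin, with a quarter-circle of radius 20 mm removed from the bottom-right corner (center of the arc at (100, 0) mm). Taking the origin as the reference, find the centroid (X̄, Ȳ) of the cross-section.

plate: A = 100 × 60 = 6000.00, centroid at (50.00, 30.00).
removed quarter-circle: A = −¼π·20² = -314.16, centroid at (91.51, 8.49).
ΣA = 5685.84 mm², ΣAX̄ = 271250.74 mm³, ΣAȲ = 177333.33 mm³.
X̄ = 271250.74/5685.84 = 47.71 mm; Ȳ = 177333.33/5685.84 = 31.19 mm.

X̄ = 47.71 mm, Ȳ = 31.19 mm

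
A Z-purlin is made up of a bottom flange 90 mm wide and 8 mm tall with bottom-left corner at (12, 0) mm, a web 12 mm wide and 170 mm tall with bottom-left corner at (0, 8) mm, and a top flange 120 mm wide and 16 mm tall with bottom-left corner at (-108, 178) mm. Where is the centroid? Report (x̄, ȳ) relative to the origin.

x̄ = -8.31 mm, ȳ = 117.46 mm

Part | A | x̄ᵢ | ȳᵢ | A·x̄ᵢ | A·ȳᵢ
bottom flange | 720.00 | 57.00 | 4.00 | 41040.00 | 2880.00
web | 2040.00 | 6.00 | 93.00 | 12240.00 | 189720.00
top flange | 1920.00 | -48.00 | 186.00 | -92160.00 | 357120.00
Σ | 4680.00 |  |  | -38880.00 | 549720.00
x̄ = -38880.00 / 4680.00 = -8.31 mm
ȳ = 549720.00 / 4680.00 = 117.46 mm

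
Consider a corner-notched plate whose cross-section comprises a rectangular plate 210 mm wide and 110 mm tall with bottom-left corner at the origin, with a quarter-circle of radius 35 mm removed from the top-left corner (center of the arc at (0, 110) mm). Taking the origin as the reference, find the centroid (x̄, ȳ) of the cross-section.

x̄ = 108.92 mm, ȳ = 53.26 mm

plate: A = 210 × 110 = 23100.00, centroid at (105.00, 55.00).
removed quarter-circle: A = −¼π·35² = -962.11, centroid at (14.85, 95.15).
ΣA = 22137.89 mm²
ΣAx̄ = (23100.00)(105.00) + (-962.11)(14.85) = 2411208.33 mm³
ΣAȳ = (23100.00)(55.00) + (-962.11)(95.15) = 1178959.26 mm³
x̄ = 2411208.33 / 22137.89 = 108.92 mm
ȳ = 1178959.26 / 22137.89 = 53.26 mm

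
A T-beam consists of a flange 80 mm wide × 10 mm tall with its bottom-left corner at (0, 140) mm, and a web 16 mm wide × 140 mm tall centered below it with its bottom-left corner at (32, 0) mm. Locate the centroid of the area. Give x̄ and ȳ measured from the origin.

web: A = 16 × 140 = 2240.00, centroid at (40.00, 70.00).
flange: A = 80 × 10 = 800.00, centroid at (40.00, 145.00).
ΣA = 3040.00 mm²
ΣAx̄ = (2240.00)(40.00) + (800.00)(40.00) = 121600.00 mm³
ΣAȳ = (2240.00)(70.00) + (800.00)(145.00) = 272800.00 mm³
x̄ = 121600.00 / 3040.00 = 40.00 mm
ȳ = 272800.00 / 3040.00 = 89.74 mm

x̄ = 40.00 mm, ȳ = 89.74 mm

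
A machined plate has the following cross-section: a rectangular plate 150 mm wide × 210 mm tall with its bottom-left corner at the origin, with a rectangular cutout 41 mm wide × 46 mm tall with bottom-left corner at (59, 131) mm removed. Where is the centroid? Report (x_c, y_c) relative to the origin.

x_c = 74.71 mm, y_c = 101.88 mm

plate: A = 150 × 210 = 31500.00, centroid at (75.00, 105.00).
hole: A = −(41 × 46) = -1886.00, centroid at (79.50, 154.00).
ΣA = 29614.00 mm², ΣAx_c = 2212563.00 mm³, ΣAy_c = 3017056.00 mm³.
x_c = 2212563.00/29614.00 = 74.71 mm; y_c = 3017056.00/29614.00 = 101.88 mm.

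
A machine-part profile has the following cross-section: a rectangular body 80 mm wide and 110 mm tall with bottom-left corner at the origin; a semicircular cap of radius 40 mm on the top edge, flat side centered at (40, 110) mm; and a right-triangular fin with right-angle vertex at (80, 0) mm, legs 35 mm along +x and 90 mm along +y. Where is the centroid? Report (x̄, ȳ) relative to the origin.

x̄ = 46.31 mm, ȳ = 65.98 mm

rectangular body: A = 80 × 110 = 8800.00, centroid at (40.00, 55.00).
semicircular top: A = ½π·40² = 2513.27, centroid at (40.00, 126.98).
triangular fin: A = ½·35·90 = 1575.00, centroid at (91.67, 30.00).
ΣA = 12888.27 mm², ΣAx̄ = 596905.96 mm³, ΣAȳ = 850376.82 mm³.
x̄ = 596905.96/12888.27 = 46.31 mm; ȳ = 850376.82/12888.27 = 65.98 mm.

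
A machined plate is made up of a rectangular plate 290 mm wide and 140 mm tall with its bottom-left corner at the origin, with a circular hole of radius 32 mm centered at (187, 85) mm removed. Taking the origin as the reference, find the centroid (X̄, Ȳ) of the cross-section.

plate: A = 290 × 140 = 40600.00, centroid at (145.00, 70.00).
hole: A = −π·32² = -3216.99, centroid at (187.00, 85.00).
ΣA = 37383.01 mm², ΣAX̄ = 5285422.71 mm³, ΣAȲ = 2568555.78 mm³.
X̄ = 5285422.71/37383.01 = 141.39 mm; Ȳ = 2568555.78/37383.01 = 68.71 mm.

X̄ = 141.39 mm, Ȳ = 68.71 mm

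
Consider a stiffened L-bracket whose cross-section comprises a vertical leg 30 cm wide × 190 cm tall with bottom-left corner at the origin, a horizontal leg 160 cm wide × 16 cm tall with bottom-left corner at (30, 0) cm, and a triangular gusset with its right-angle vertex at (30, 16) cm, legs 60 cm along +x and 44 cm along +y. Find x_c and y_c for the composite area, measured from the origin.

vertical leg: A = 30 × 190 = 5700.00, centroid at (15.00, 95.00).
horizontal leg: A = 160 × 16 = 2560.00, centroid at (110.00, 8.00).
gusset: A = ½·60·44 = 1320.00, centroid at (50.00, 30.67).
ΣA = 9580.00 cm²
ΣAx_c = (5700.00)(15.00) + (2560.00)(110.00) + (1320.00)(50.00) = 433100.00 cm³
ΣAy_c = (5700.00)(95.00) + (2560.00)(8.00) + (1320.00)(30.67) = 602460.00 cm³
x_c = 433100.00 / 9580.00 = 45.21 cm
y_c = 602460.00 / 9580.00 = 62.89 cm

x_c = 45.21 cm, y_c = 62.89 cm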